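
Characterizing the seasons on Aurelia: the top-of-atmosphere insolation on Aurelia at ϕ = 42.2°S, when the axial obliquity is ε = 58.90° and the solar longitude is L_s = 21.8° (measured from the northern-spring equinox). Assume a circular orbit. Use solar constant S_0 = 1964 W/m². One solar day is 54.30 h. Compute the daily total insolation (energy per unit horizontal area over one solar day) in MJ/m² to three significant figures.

48.8 MJ/m²

Solar declination: sin δ = sin ε · sin L_s = sin 58.90° × sin 21.8° = 0.31799, so δ = +18.541°.
cos h₀ = −tan(-42.2°) tan(+18.541°) = 0.3041, h₀ = 1.2618 rad.
Bracket: h₀ sin ϕ sin δ + cos ϕ cos δ sin h₀ = 1.2618×-0.67172×0.31799 + 0.74080×0.94809×0.95263 = -0.269521 + 0.669075 = 0.399554.
Q̄ = (S_0/π) × [bracket] = (1964/π) × 0.399554 = 249.79 W/m².
Daily total = Q̄ × 54.30 h × 3600 s/h = 249.79 × 54.30 × 3600 / 10⁶ = 48.83 MJ/m².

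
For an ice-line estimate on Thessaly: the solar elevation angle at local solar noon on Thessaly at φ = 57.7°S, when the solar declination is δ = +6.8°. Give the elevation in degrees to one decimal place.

At local noon the hour angle is zero, so the zenith angle equals |φ − δ| = |-57.7° − (+6.800°)| = 64.500°.
Elevation = 90° − 64.500° = 25.5°.

25.5°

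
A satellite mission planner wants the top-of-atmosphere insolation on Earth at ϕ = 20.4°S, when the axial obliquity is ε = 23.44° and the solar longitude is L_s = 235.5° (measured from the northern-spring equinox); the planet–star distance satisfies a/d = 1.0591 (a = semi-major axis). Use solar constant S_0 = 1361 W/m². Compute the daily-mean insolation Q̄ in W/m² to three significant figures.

Q̄ ≈ 521 W/m²

Solar declination: sin δ = sin ε · sin L_s = sin 23.44° × sin 235.5° = -0.32783, so δ = -19.137°.
cos h₀ = −tan(-20.4°) tan(-19.137°) = -0.1290, h₀ = 1.7002 rad.
Bracket: h₀ sin ϕ sin δ + cos ϕ cos δ sin h₀ = 1.7002×-0.34857×-0.32783 + 0.93728×0.94474×0.99164 = 0.194285 + 0.878083 = 1.072368.
Inverse-square distance factor (a/d)² = 1.0591² = 1.121693.
Q̄ = (S_0/π) × 1.121693 × [bracket] = (1361/π) × 1.121693 × 1.072368 = 521.1 W/m².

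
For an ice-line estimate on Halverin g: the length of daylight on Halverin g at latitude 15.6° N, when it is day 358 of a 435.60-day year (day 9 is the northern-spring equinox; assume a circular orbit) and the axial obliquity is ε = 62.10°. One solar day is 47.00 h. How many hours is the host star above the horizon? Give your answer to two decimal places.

Solar longitude: L_s = 360° × (358 − 9)/435.60 = 288.430°.
sin δ = sin 62.10° × sin 288.430° = -0.83844, so δ = -56.976°.
cos h₀ = −tan ϕ · tan δ = −tan(+15.6°) × tan(-56.976°) = 0.4295, so h₀ = 1.1268 rad = 64.56°.
Daylight = 2h₀/(2π) × 47.00 h = (1.1268/π) × 47.00 = 16.86 h.

16.86 h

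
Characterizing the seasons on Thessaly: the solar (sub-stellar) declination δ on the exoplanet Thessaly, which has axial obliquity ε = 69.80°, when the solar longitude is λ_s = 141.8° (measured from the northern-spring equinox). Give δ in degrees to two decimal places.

δ = +35.48°

sin δ = sin ε · sin λ_s = sin 69.80° × sin 141.8° = 0.580372.
δ = arcsin(0.580372) = +35.48°.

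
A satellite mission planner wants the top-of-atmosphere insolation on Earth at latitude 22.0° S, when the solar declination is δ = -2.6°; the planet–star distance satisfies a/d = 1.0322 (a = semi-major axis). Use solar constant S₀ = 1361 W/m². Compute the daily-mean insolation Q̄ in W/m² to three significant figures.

cos H₀ = −tan(-22.0°) tan(-2.600°) = -0.0183, H₀ = 1.5891 rad.
Bracket: H₀ sin φ sin δ + cos φ cos δ sin H₀ = 1.5891×-0.37461×-0.04536 + 0.92718×0.99897×0.99983 = 0.027002 + 0.926068 = 0.953070.
Inverse-square distance factor (a/d)² = 1.0322² = 1.065437.
Q̄ = (S₀/π) × 1.065437 × [bracket] = (1361/π) × 1.065437 × 0.953070 = 439.9 W/m².

Q̄ ≈ 440 W/m²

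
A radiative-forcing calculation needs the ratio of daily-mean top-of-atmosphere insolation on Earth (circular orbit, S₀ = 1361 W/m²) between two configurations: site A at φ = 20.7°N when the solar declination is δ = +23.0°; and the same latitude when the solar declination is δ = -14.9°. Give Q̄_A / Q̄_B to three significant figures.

Q̄_A / Q̄_B ≈ 1.42

— Configuration A (φ=+20.7°):
cos H₀ = −tan(+20.7°) tan(+23.000°) = -0.1604, H₀ = 1.7319 rad.
Bracket: H₀ sin φ sin δ + cos φ cos δ sin H₀ = 1.7319×0.35347×0.39073 + 0.93544×0.92050×0.98705 = 0.239195 + 0.849922 = 1.089117.
Q̄ = (S₀/π) × [bracket] = (1361/π) × 1.089117 = 471.83 W/m².
— Configuration B (φ=+20.7°):
cos H₀ = −tan(+20.7°) tan(-14.900°) = 0.1005, H₀ = 1.4701 rad.
Bracket: H₀ sin φ sin δ + cos φ cos δ sin H₀ = 1.4701×0.35347×-0.25713 + 0.93544×0.96638×0.99493 = -0.133614 + 0.899407 = 0.765793.
Q̄ = (S₀/π) × [bracket] = (1361/π) × 0.765793 = 331.76 W/m².
Ratio Q̄_A / Q̄_B = 471.83 / 331.76 = 1.422.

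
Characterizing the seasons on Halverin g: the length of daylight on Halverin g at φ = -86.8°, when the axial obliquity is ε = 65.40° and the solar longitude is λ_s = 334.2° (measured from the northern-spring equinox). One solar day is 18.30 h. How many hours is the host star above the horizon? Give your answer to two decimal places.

18.30 h

Solar declination: sin δ = sin ε · sin λ_s = sin 65.40° × sin 334.2° = -0.39573, so δ = -23.311°.
Sunrise equation: cos H₀ = −tan φ · tan δ = -7.7073 ≤ −1, so the host star never sets (polar day) and H₀ = π.
Daylight = 2H₀/(2π) × 18.30 h = (3.1416/π) × 18.30 = 18.30 h.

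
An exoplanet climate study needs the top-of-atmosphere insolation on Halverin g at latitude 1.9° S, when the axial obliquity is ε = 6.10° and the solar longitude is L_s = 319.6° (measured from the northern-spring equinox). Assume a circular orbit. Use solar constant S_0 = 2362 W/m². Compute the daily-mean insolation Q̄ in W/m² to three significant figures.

Solar declination: sin δ = sin ε · sin L_s = sin 6.10° × sin 319.6° = -0.06887, so δ = -3.949°.
cos h₀ = −tan(-1.9°) tan(-3.949°) = -0.0023, h₀ = 1.5731 rad.
Bracket: h₀ sin ϕ sin δ + cos ϕ cos δ sin h₀ = 1.5731×-0.03316×-0.06887 + 0.99945×0.99763×1.00000 = 0.003593 + 0.997081 = 1.000674.
Q̄ = (S_0/π) × [bracket] = (2362/π) × 1.000674 = 752.4 W/m².

Q̄ ≈ 752 W/m²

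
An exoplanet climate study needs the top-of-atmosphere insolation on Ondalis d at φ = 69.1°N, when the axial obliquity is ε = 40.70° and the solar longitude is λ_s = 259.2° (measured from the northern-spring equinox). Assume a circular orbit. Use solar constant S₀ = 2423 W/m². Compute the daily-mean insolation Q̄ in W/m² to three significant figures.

Solar declination: sin δ = sin ε · sin λ_s = sin 40.70° × sin 259.2° = -0.64055, so δ = -39.833°.
cos H₀ = −tan(+69.1°) tan(-39.833°) = 2.1844 ≥ 1 ⇒ polar night, H₀ = 0 and Q̄ = 0.

Q̄ ≈ 0.00 W/m²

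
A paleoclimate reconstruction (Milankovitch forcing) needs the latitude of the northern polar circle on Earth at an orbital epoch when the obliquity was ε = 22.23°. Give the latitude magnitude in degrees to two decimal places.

The polar circle is the lowest latitude that experiences at least one full rotation of continuous daylight at the northern-summer solstice; it lies at |ϕ| = 90° − ε = 90° − 22.23° = 67.77°.

67.77°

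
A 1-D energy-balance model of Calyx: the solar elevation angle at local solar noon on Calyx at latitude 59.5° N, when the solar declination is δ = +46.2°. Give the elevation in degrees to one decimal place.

At local noon the hour angle is zero, so the zenith angle equals |ϕ − δ| = |+59.5° − (+46.200°)| = 13.300°.
Elevation = 90° − 13.300° = 76.7°.

76.7°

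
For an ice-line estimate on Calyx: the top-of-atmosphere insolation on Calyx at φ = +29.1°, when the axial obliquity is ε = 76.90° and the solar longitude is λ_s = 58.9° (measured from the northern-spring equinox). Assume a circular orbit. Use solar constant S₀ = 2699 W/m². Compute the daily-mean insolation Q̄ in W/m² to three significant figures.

Solar declination: sin δ = sin ε · sin λ_s = sin 76.90° × sin 58.9° = 0.83398, so δ = +56.510°.
cos H₀ = −tan(+29.1°) tan(+56.510°) = -0.8412, H₀ = 2.5704 rad.
Bracket: H₀ sin φ sin δ + cos φ cos δ sin H₀ = 2.5704×0.48634×0.83398 + 0.87377×0.55179×0.54066 = 1.042549 + 0.260672 = 1.303221.
Q̄ = (S₀/π) × [bracket] = (2699/π) × 1.303221 = 1120 W/m².

Q̄ ≈ 1.12e+03 W/m²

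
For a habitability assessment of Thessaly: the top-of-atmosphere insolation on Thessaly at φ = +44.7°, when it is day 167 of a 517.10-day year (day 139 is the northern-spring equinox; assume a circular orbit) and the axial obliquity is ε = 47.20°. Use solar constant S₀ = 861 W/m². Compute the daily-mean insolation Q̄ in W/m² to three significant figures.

Solar longitude: λ_s = 360° × (167 − 139)/517.10 = 19.493°.
sin δ = sin 47.20° × sin 19.493° = 0.24484, so δ = +14.173°.
cos H₀ = −tan(+44.7°) tan(+14.173°) = -0.2499, H₀ = 1.8234 rad.
Bracket: H₀ sin φ sin δ + cos φ cos δ sin H₀ = 1.8234×0.70339×0.24484 + 0.71080×0.96956×0.96827 = 0.314022 + 0.667296 = 0.981318.
Q̄ = (S₀/π) × [bracket] = (861/π) × 0.981318 = 268.9 W/m².

Q̄ ≈ 269 W/m²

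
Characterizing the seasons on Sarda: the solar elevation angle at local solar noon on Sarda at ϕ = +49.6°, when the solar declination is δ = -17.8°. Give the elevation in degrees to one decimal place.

22.6°

At local noon the hour angle is zero, so the zenith angle equals |ϕ − δ| = |+49.6° − (-17.800°)| = 67.400°.
Elevation = 90° − 67.400° = 22.6°.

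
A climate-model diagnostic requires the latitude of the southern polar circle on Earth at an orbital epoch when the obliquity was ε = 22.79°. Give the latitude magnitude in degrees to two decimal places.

The polar circle is the lowest latitude that experiences at least one full rotation of continuous darkness at the northern-summer solstice; it lies at |φ| = 90° − ε = 90° − 22.79° = 67.21°.

67.21°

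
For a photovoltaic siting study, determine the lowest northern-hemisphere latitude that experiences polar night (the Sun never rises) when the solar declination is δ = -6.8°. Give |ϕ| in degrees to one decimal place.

Polar night requires cos h₀ = −tan ϕ tan δ ≥ 1, i.e. tan ϕ tan δ ≤ −1.
The boundary is |tan ϕ| · |tan δ| = 1, so |ϕ| = 90° − |δ| = 90° − 6.8° = 83.2° in the northern hemisphere.

|ϕ| = 83.2°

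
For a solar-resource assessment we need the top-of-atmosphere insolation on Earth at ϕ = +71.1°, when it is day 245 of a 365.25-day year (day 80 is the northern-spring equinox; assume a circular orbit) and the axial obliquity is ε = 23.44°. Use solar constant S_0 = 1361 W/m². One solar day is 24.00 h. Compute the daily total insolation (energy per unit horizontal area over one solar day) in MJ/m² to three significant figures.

19.4 MJ/m²

Solar longitude: L_s = 360° × (245 − 80)/365.25 = 162.628°.
sin δ = sin 23.44° × sin 162.628° = 0.11877, so δ = +6.821°.
cos h₀ = −tan(+71.1°) tan(+6.821°) = -0.3494, h₀ = 1.9277 rad.
Bracket: h₀ sin ϕ sin δ + cos ϕ cos δ sin h₀ = 1.9277×0.94609×0.11877 + 0.32392×0.99292×0.93699 = 0.216610 + 0.301361 = 0.517971.
Q̄ = (S_0/π) × [bracket] = (1361/π) × 0.517971 = 224.40 W/m².
Daily total = Q̄ × 24.00 h × 3600 s/h = 224.40 × 24.00 × 3600 / 10⁶ = 19.39 MJ/m².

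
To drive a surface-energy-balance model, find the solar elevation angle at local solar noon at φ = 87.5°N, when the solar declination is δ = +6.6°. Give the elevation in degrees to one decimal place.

9.1°

At local noon the hour angle is zero, so the zenith angle equals |φ − δ| = |+87.5° − (+6.600°)| = 80.900°.
Elevation = 90° − 80.900° = 9.1°.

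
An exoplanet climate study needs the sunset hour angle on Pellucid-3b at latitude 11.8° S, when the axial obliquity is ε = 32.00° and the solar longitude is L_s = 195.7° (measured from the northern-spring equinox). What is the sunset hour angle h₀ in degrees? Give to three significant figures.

h₀ = 91.7°

Solar declination: sin δ = sin ε · sin L_s = sin 32.00° × sin 195.7° = -0.14340, so δ = -8.244°.
cos h₀ = −tan ϕ · tan δ = −tan(-11.8°) × tan(-8.244°) = -0.0303, so h₀ = 1.6011 rad = 91.73°.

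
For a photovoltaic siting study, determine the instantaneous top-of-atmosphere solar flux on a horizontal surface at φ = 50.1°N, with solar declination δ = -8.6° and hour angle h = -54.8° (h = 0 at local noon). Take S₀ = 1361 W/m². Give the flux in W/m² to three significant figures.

cos θ_z = sin φ sin δ + cos φ cos δ cos h = -0.114718 + 0.365595 = 0.250877.
Flux = S₀ · cos θ_z = 1361 × 0.250877 = 341.4 W/m².

341 W/m²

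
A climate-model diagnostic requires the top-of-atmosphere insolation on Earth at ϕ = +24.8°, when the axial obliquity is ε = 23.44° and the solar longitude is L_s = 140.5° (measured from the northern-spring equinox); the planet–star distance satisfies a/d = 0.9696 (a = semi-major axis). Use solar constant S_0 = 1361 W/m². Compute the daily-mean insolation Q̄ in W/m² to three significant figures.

Q̄ ≈ 428 W/m²

Solar declination: sin δ = sin ε · sin L_s = sin 23.44° × sin 140.5° = 0.25302, so δ = +14.657°.
cos h₀ = −tan(+24.8°) tan(+14.657°) = -0.1208, h₀ = 1.6919 rad.
Bracket: h₀ sin ϕ sin δ + cos ϕ cos δ sin h₀ = 1.6919×0.41945×0.25302 + 0.90778×0.96746×0.99267 = 0.179560 + 0.871803 = 1.051363.
Inverse-square distance factor (a/d)² = 0.9696² = 0.940124.
Q̄ = (S_0/π) × 0.940124 × [bracket] = (1361/π) × 0.940124 × 1.051363 = 428.2 W/m².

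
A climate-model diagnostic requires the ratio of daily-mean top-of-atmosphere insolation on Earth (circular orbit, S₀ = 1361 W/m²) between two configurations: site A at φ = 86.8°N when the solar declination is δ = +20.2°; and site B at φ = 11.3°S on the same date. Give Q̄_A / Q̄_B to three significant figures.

Q̄_A / Q̄_B ≈ 1.33

— Configuration A (φ=+86.8°):
cos H₀ = −tan(+86.8°) tan(+20.200°) = -6.5809 ≤ −1 ⇒ polar day, H₀ = π.
Bracket: H₀ sin φ sin δ + cos φ cos δ sin H₀ = 3.1416×0.99844×0.34530 + 0.05582×0.93849×0.00000 = 1.083102 + 0.000000 = 1.083102.
Q̄ = (S₀/π) × [bracket] = (1361/π) × 1.083102 = 469.22 W/m².
— Configuration B (φ=-11.3°):
cos H₀ = −tan(-11.3°) tan(+20.200°) = 0.0735, H₀ = 1.4972 rad.
Bracket: H₀ sin φ sin δ + cos φ cos δ sin H₀ = 1.4972×-0.19595×0.34530 + 0.98061×0.93849×0.99729 = -0.101303 + 0.917799 = 0.816496.
Q̄ = (S₀/π) × [bracket] = (1361/π) × 0.816496 = 353.72 W/m².
Ratio Q̄_A / Q̄_B = 469.22 / 353.72 = 1.327.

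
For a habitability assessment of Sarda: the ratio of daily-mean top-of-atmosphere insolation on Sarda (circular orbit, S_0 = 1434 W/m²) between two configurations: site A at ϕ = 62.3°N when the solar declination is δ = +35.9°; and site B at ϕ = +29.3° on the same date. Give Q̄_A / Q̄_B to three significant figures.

Q̄_A / Q̄_B ≈ 1.34

— Configuration A (ϕ=+62.3°):
cos h₀ = −tan(+62.3°) tan(+35.900°) = -1.3788 ≤ −1 ⇒ polar day, h₀ = π.
Bracket: h₀ sin ϕ sin δ + cos ϕ cos δ sin h₀ = 3.1416×0.88539×0.58637 + 0.46484×0.81004×0.00000 = 1.631012 + 0.000000 = 1.631012.
Q̄ = (S_0/π) × [bracket] = (1434/π) × 1.631012 = 744.49 W/m².
— Configuration B (ϕ=+29.3°):
cos h₀ = −tan(+29.3°) tan(+35.900°) = -0.4062, h₀ = 1.9891 rad.
Bracket: h₀ sin ϕ sin δ + cos ϕ cos δ sin h₀ = 1.9891×0.48938×0.58637 + 0.87207×0.81004×0.91377 = 0.570788 + 0.645498 = 1.216286.
Q̄ = (S_0/π) × [bracket] = (1434/π) × 1.216286 = 555.18 W/m².
Ratio Q̄_A / Q̄_B = 744.49 / 555.18 = 1.341.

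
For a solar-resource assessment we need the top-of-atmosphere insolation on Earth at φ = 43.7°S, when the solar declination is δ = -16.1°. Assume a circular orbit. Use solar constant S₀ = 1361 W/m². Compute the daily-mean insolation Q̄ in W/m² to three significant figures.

Q̄ ≈ 443 W/m²

cos H₀ = −tan(-43.7°) tan(-16.100°) = -0.2758, H₀ = 1.8502 rad.
Bracket: H₀ sin φ sin δ + cos φ cos δ sin H₀ = 1.8502×-0.69088×-0.27731 + 0.72297×0.96078×0.96121 = 0.354476 + 0.667671 = 1.022147.
Q̄ = (S₀/π) × [bracket] = (1361/π) × 1.022147 = 442.8 W/m².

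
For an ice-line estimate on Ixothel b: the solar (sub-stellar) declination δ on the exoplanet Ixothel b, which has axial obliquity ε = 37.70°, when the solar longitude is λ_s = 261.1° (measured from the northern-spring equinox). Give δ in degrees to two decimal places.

δ = -37.17°

sin δ = sin ε · sin λ_s = sin 37.70° × sin 261.1° = -0.604164.
δ = arcsin(-0.604164) = -37.17°.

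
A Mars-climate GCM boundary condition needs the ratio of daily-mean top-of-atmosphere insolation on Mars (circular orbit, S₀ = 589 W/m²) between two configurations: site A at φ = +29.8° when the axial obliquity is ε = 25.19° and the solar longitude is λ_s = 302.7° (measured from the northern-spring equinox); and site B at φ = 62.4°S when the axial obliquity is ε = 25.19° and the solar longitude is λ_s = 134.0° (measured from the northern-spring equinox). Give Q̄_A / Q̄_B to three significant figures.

Q̄_A / Q̄_B ≈ 5.43

— Configuration A (φ=+29.8°):
Solar declination: sin δ = sin ε · sin λ_s = sin 25.19° × sin 302.7° = -0.35816, so δ = -20.988°.
cos H₀ = −tan(+29.8°) tan(-20.988°) = 0.2197, H₀ = 1.3493 rad.
Bracket: H₀ sin φ sin δ + cos φ cos δ sin H₀ = 1.3493×0.49697×-0.35816 + 0.86777×0.93366×0.97557 = -0.240168 + 0.790409 = 0.550241.
Q̄ = (S₀/π) × [bracket] = (589/π) × 0.550241 = 103.16 W/m².
— Configuration B (φ=-62.4°):
Solar declination: sin δ = sin ε · sin λ_s = sin 25.19° × sin 134.0° = 0.30617, so δ = +17.828°.
cos H₀ = −tan(-62.4°) tan(+17.828°) = 0.6152, H₀ = 0.9082 rad.
Bracket: H₀ sin φ sin δ + cos φ cos δ sin H₀ = 0.9082×-0.88620×0.30617 + 0.46330×0.95198×0.78838 = -0.246420 + 0.347717 = 0.101297.
Q̄ = (S₀/π) × [bracket] = (589/π) × 0.101297 = 18.992 W/m².
Ratio Q̄_A / Q̄_B = 103.16 / 18.992 = 5.432.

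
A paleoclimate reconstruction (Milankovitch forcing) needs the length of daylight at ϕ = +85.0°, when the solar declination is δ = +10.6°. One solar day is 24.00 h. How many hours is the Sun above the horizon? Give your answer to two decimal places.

Sunrise equation: cos h₀ = −tan ϕ · tan δ = -2.1391 ≤ −1, so the Sun never sets (polar day) and h₀ = π.
Daylight = 2h₀/(2π) × 24.00 h = (3.1416/π) × 24.00 = 24.00 h.

24.00 h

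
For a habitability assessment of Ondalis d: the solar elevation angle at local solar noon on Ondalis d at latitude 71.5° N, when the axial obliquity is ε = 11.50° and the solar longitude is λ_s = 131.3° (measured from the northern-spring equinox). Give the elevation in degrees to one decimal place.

27.1°

Solar declination: sin δ = sin ε · sin λ_s = sin 11.50° × sin 131.3° = 0.14978, so δ = +8.614°.
At local noon the hour angle is zero, so the zenith angle equals |φ − δ| = |+71.5° − (+8.614°)| = 62.886°.
Elevation = 90° − 62.886° = 27.1°.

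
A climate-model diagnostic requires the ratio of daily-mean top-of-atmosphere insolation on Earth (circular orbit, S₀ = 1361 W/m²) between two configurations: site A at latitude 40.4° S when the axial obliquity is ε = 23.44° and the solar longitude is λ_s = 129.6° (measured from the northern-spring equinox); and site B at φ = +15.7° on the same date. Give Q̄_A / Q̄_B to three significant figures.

— Configuration A (φ=-40.4°):
Solar declination: sin δ = sin ε · sin λ_s = sin 23.44° × sin 129.6° = 0.30650, so δ = +17.849°.
cos H₀ = −tan(-40.4°) tan(+17.849°) = 0.2740, H₀ = 1.2932 rad.
Bracket: H₀ sin φ sin δ + cos φ cos δ sin H₀ = 1.2932×-0.64812×0.30650 + 0.76154×0.95187×0.96172 = -0.256893 + 0.697138 = 0.440245.
Q̄ = (S₀/π) × [bracket] = (1361/π) × 0.440245 = 190.72 W/m².
— Configuration B (φ=+15.7°):
cos H₀ = −tan(+15.7°) tan(+17.849°) = -0.0905, H₀ = 1.6614 rad.
Bracket: H₀ sin φ sin δ + cos φ cos δ sin H₀ = 1.6614×0.27060×0.30650 + 0.96269×0.95187×0.99590 = 0.137795 + 0.912599 = 1.050394.
Q̄ = (S₀/π) × [bracket] = (1361/π) × 1.050394 = 455.05 W/m².
Ratio Q̄_A / Q̄_B = 190.72 / 455.05 = 0.4191.

Q̄_A / Q̄_B ≈ 0.419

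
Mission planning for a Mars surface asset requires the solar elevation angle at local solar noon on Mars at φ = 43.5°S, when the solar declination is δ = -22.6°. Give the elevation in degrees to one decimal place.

69.1°

At local noon the hour angle is zero, so the zenith angle equals |φ − δ| = |-43.5° − (-22.600°)| = 20.900°.
Elevation = 90° − 20.900° = 69.1°.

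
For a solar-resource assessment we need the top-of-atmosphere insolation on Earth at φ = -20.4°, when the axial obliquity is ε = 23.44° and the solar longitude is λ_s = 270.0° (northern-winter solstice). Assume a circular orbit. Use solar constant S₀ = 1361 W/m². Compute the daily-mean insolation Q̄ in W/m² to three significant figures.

Q̄ ≈ 472 W/m²

Solar declination: sin δ = sin ε · sin λ_s = sin 23.44° × sin 270.0° = -0.39779, so δ = -23.440°.
cos H₀ = −tan(-20.4°) tan(-23.440°) = -0.1612, H₀ = 1.7327 rad.
Bracket: H₀ sin φ sin δ + cos φ cos δ sin H₀ = 1.7327×-0.34857×-0.39779 + 0.93728×0.91748×0.98691 = 0.240252 + 0.848679 = 1.088931.
Q̄ = (S₀/π) × [bracket] = (1361/π) × 1.088931 = 471.7 W/m².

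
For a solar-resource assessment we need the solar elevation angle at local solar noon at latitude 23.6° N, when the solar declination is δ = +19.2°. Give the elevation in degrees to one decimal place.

85.6°

At local noon the hour angle is zero, so the zenith angle equals |φ − δ| = |+23.6° − (+19.200°)| = 4.400°.
Elevation = 90° − 4.400° = 85.6°.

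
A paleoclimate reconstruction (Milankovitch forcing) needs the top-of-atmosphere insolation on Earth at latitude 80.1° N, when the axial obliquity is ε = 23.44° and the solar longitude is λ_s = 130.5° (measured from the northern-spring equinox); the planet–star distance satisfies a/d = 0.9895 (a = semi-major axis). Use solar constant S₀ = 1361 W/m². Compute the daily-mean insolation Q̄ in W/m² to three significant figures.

Solar declination: sin δ = sin ε · sin λ_s = sin 23.44° × sin 130.5° = 0.30248, so δ = +17.607°.
cos H₀ = −tan(+80.1°) tan(+17.607°) = -1.8183 ≤ −1 ⇒ polar day, H₀ = π.
Bracket: H₀ sin φ sin δ + cos φ cos δ sin H₀ = 3.1416×0.98511×0.30248 + 0.17193×0.95316×0.00000 = 0.936122 + 0.000000 = 0.936122.
Inverse-square distance factor (a/d)² = 0.9895² = 0.979110.
Q̄ = (S₀/π) × 0.979110 × [bracket] = (1361/π) × 0.979110 × 0.936122 = 397.1 W/m².

Q̄ ≈ 397 W/m²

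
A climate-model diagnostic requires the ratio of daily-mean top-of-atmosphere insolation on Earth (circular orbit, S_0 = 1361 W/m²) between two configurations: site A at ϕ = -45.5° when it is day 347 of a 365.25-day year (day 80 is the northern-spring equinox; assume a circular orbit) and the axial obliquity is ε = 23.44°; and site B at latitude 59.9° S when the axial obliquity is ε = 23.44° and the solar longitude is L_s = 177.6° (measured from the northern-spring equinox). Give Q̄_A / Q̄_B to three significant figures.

Q̄_A / Q̄_B ≈ 2.40

— Configuration A (ϕ=-45.5°):
Solar longitude: L_s = 360° × (347 − 80)/365.25 = 263.162°.
sin δ = sin 23.44° × sin 263.162° = -0.39496, so δ = -23.263°.
cos h₀ = −tan(-45.5°) tan(-23.263°) = -0.4375, h₀ = 2.0236 rad.
Bracket: h₀ sin ϕ sin δ + cos ϕ cos δ sin h₀ = 2.0236×-0.71325×-0.39496 + 0.70091×0.91870×0.89923 = 0.570059 + 0.579038 = 1.149097.
Q̄ = (S_0/π) × [bracket] = (1361/π) × 1.149097 = 497.81 W/m².
— Configuration B (ϕ=-59.9°):
Solar declination: sin δ = sin ε · sin L_s = sin 23.44° × sin 177.6° = 0.01666, so δ = +0.954°.
cos h₀ = −tan(-59.9°) tan(+0.954°) = 0.0287, h₀ = 1.5421 rad.
Bracket: h₀ sin ϕ sin δ + cos ϕ cos δ sin h₀ = 1.5421×-0.86515×0.01666 + 0.50151×0.99986×0.99959 = -0.022227 + 0.501234 = 0.479007.
Q̄ = (S_0/π) × [bracket] = (1361/π) × 0.479007 = 207.52 W/m².
Ratio Q̄_A / Q̄_B = 497.81 / 207.52 = 2.399.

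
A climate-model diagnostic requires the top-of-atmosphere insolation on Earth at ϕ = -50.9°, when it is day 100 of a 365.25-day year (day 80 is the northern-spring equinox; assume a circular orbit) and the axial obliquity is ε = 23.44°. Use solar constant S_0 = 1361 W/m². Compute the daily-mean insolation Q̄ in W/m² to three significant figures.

Q̄ ≈ 204 W/m²

Solar longitude: L_s = 360° × (100 − 80)/365.25 = 19.713°.
sin δ = sin 23.44° × sin 19.713° = 0.13417, so δ = +7.711°.
cos h₀ = −tan(-50.9°) tan(+7.711°) = 0.1666, h₀ = 1.4034 rad.
Bracket: h₀ sin ϕ sin δ + cos ϕ cos δ sin h₀ = 1.4034×-0.77605×0.13417 + 0.63068×0.99096×0.98602 = -0.146126 + 0.616241 = 0.470115.
Q̄ = (S_0/π) × [bracket] = (1361/π) × 0.470115 = 203.7 W/m².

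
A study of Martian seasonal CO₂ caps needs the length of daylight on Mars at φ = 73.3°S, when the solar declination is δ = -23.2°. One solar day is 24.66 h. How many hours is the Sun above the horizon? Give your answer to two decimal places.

Sunrise equation: cos H₀ = −tan φ · tan δ = -1.4286 ≤ −1, so the Sun never sets (polar day) and H₀ = π.
Daylight = 2H₀/(2π) × 24.66 h = (3.1416/π) × 24.66 = 24.66 h.

24.66 h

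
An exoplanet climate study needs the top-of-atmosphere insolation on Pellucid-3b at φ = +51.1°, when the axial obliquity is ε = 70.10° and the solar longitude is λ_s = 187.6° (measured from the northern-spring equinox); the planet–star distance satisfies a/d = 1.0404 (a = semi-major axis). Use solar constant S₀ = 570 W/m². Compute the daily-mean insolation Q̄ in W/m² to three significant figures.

Solar declination: sin δ = sin ε · sin λ_s = sin 70.10° × sin 187.6° = -0.12436, so δ = -7.144°.
cos H₀ = −tan(+51.1°) tan(-7.144°) = 0.1553, H₀ = 1.4148 rad.
Bracket: H₀ sin φ sin δ + cos φ cos δ sin H₀ = 1.4148×0.77824×-0.12436 + 0.62796×0.99224×0.98786 = -0.136927 + 0.615523 = 0.478596.
Inverse-square distance factor (a/d)² = 1.0404² = 1.082432.
Q̄ = (S₀/π) × 1.082432 × [bracket] = (570/π) × 1.082432 × 0.478596 = 93.99 W/m².

Q̄ ≈ 94.0 W/m²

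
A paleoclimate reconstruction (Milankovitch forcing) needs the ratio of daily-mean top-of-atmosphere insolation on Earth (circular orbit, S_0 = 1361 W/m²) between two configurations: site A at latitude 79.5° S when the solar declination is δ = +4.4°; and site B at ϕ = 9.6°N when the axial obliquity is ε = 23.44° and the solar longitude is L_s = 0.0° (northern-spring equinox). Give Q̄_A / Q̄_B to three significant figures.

— Configuration A (ϕ=-79.5°):
cos h₀ = −tan(-79.5°) tan(+4.400°) = 0.4152, h₀ = 1.1427 rad.
Bracket: h₀ sin ϕ sin δ + cos ϕ cos δ sin h₀ = 1.1427×-0.98325×0.07672 + 0.18224×0.99705×0.90975 = -0.086200 + 0.165304 = 0.079104.
Q̄ = (S_0/π) × [bracket] = (1361/π) × 0.079104 = 34.269 W/m².
— Configuration B (ϕ=+9.6°):
Solar declination: sin δ = sin ε · sin L_s = sin 23.44° × sin 0.0° = 0.00000, so δ = +0.000°.
cos h₀ = −tan(+9.6°) tan(+0.000°) = -0.0000, h₀ = 1.5708 rad.
Bracket: h₀ sin ϕ sin δ + cos ϕ cos δ sin h₀ = 1.5708×0.16677×0.00000 + 0.98600×1.00000×1.00000 = 0.000000 + 0.986000 = 0.986000.
Q̄ = (S_0/π) × [bracket] = (1361/π) × 0.986000 = 427.15 W/m².
Ratio Q̄_A / Q̄_B = 34.269 / 427.15 = 0.08023.

Q̄_A / Q̄_B ≈ 0.0802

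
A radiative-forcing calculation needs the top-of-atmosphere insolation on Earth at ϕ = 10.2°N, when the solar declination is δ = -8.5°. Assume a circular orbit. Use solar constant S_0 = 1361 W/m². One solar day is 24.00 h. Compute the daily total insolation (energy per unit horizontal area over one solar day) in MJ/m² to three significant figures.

cos h₀ = −tan(+10.2°) tan(-8.500°) = 0.0269, h₀ = 1.5439 rad.
Bracket: h₀ sin ϕ sin δ + cos ϕ cos δ sin h₀ = 1.5439×0.17708×-0.14781 + 0.98420×0.98902×0.99964 = -0.040410 + 0.973043 = 0.932633.
Q̄ = (S_0/π) × [bracket] = (1361/π) × 0.932633 = 404.04 W/m².
Daily total = Q̄ × 24.00 h × 3600 s/h = 404.04 × 24.00 × 3600 / 10⁶ = 34.91 MJ/m².

34.9 MJ/m²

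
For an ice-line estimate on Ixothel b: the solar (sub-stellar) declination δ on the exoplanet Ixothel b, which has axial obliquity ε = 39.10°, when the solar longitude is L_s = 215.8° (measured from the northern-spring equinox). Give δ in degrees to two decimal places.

δ = -21.65°

sin δ = sin ε · sin L_s = sin 39.10° × sin 215.8° = -0.368919.
δ = arcsin(-0.368919) = -21.65°.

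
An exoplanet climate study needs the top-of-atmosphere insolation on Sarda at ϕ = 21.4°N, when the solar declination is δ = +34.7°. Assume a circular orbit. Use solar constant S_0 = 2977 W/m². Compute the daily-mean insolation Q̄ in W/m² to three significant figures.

Q̄ ≈ 1.06e+03 W/m²

cos h₀ = −tan(+21.4°) tan(+34.700°) = -0.2714, h₀ = 1.8456 rad.
Bracket: h₀ sin ϕ sin δ + cos ϕ cos δ sin h₀ = 1.8456×0.36488×0.56928 + 0.93106×0.82214×0.96248 = 0.383366 + 0.736742 = 1.120108.
Q̄ = (S_0/π) × [bracket] = (2977/π) × 1.120108 = 1061 W/m².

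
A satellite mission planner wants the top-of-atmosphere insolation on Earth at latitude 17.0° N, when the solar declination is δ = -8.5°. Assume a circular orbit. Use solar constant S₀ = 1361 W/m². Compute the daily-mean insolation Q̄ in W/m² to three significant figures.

cos H₀ = −tan(+17.0°) tan(-8.500°) = 0.0457, H₀ = 1.5251 rad.
Bracket: H₀ sin φ sin δ + cos φ cos δ sin H₀ = 1.5251×0.29237×-0.14781 + 0.95630×0.98902×0.99896 = -0.065908 + 0.944816 = 0.878908.
Q̄ = (S₀/π) × [bracket] = (1361/π) × 0.878908 = 380.8 W/m².

Q̄ ≈ 381 W/m²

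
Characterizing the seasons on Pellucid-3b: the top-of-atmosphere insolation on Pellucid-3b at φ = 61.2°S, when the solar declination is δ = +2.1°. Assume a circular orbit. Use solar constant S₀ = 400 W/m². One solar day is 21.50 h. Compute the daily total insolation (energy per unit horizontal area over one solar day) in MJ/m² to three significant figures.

4.26 MJ/m²

cos H₀ = −tan(-61.2°) tan(+2.100°) = 0.0667, H₀ = 1.5040 rad.
Bracket: H₀ sin φ sin δ + cos φ cos δ sin H₀ = 1.5040×-0.87631×0.03664 + 0.48175×0.99933×0.99777 = -0.048290 + 0.480354 = 0.432064.
Q̄ = (S₀/π) × [bracket] = (400/π) × 0.432064 = 55.012 W/m².
Daily total = Q̄ × 21.50 h × 3600 s/h = 55.012 × 21.50 × 3600 / 10⁶ = 4.258 MJ/m².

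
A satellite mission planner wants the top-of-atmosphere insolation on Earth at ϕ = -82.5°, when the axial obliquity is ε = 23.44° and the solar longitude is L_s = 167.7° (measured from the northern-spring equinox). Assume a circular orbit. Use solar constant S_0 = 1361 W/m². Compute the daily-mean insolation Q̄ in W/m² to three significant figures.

Solar declination: sin δ = sin ε · sin L_s = sin 23.44° × sin 167.7° = 0.08474, so δ = +4.861°.
cos h₀ = −tan(-82.5°) tan(+4.861°) = 0.6460, h₀ = 0.8685 rad.
Bracket: h₀ sin ϕ sin δ + cos ϕ cos δ sin h₀ = 0.8685×-0.99144×0.08474 + 0.13053×0.99640×0.76334 = -0.072967 + 0.099280 = 0.026313.
Q̄ = (S_0/π) × [bracket] = (1361/π) × 0.026313 = 11.40 W/m².

Q̄ ≈ 11.4 W/m²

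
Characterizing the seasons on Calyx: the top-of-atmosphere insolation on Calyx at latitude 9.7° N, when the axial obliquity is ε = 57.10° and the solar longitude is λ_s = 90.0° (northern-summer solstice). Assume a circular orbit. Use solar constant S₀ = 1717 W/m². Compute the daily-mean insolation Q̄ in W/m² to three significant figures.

Q̄ ≈ 424 W/m²

Solar declination: sin δ = sin ε · sin λ_s = sin 57.10° × sin 90.0° = 0.83962, so δ = +57.100°.
cos H₀ = −tan(+9.7°) tan(+57.100°) = -0.2642, H₀ = 1.8382 rad.
Bracket: H₀ sin φ sin δ + cos φ cos δ sin H₀ = 1.8382×0.16849×0.83962 + 0.98570×0.54317×0.96446 = 0.260046 + 0.516374 = 0.776420.
Q̄ = (S₀/π) × [bracket] = (1717/π) × 0.776420 = 424.3 W/m².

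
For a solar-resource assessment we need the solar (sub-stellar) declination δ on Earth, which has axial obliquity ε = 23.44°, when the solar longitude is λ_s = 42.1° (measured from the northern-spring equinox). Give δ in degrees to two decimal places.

sin δ = sin ε · sin λ_s = sin 23.44° × sin 42.1° = 0.266688.
δ = arcsin(0.266688) = +15.47°.

δ = +15.47°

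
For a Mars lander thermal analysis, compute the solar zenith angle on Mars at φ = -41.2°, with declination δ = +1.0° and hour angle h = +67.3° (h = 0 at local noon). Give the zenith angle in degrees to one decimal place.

cos θ_z = sin φ sin δ + cos φ cos δ cos h = -0.011496 + 0.290317 = 0.278821.
θ_z = arccos(0.278821) = 73.8°.

θ_z = 73.8°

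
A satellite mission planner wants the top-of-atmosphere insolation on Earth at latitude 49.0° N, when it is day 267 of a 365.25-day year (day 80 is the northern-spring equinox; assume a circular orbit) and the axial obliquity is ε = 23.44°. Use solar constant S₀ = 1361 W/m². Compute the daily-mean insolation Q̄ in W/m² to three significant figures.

Solar longitude: λ_s = 360° × (267 − 80)/365.25 = 184.312°.
sin δ = sin 23.44° × sin 184.312° = -0.02991, so δ = -1.714°.
cos H₀ = −tan(+49.0°) tan(-1.714°) = 0.0344, H₀ = 1.5364 rad.
Bracket: H₀ sin φ sin δ + cos φ cos δ sin H₀ = 1.5364×0.75471×-0.02991 + 0.65606×0.99955×0.99941 = -0.034682 + 0.655378 = 0.620696.
Q̄ = (S₀/π) × [bracket] = (1361/π) × 0.620696 = 268.9 W/m².

Q̄ ≈ 269 W/m²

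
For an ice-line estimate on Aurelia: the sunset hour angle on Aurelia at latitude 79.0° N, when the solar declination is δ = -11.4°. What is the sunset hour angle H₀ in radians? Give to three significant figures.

H₀ = 0.00 rad

cos H₀ = −tan φ · tan δ = 1.0373 ≥ 1, so the host star never rises (polar night) and H₀ = 0.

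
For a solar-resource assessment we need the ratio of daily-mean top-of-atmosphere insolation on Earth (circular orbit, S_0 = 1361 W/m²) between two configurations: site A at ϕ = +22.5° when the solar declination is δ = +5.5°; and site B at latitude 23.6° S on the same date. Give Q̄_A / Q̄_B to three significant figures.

Q̄_A / Q̄_B ≈ 1.15

— Configuration A (ϕ=+22.5°):
cos h₀ = −tan(+22.5°) tan(+5.500°) = -0.0399, h₀ = 1.6107 rad.
Bracket: h₀ sin ϕ sin δ + cos ϕ cos δ sin h₀ = 1.6107×0.38268×0.09585 + 0.92388×0.99540×0.99920 = 0.059080 + 0.918894 = 0.977974.
Q̄ = (S_0/π) × [bracket] = (1361/π) × 0.977974 = 423.68 W/m².
— Configuration B (ϕ=-23.6°):
cos h₀ = −tan(-23.6°) tan(+5.500°) = 0.0421, h₀ = 1.5287 rad.
Bracket: h₀ sin ϕ sin δ + cos ϕ cos δ sin h₀ = 1.5287×-0.40035×0.09585 + 0.91636×0.99540×0.99911 = -0.058662 + 0.911333 = 0.852671.
Q̄ = (S_0/π) × [bracket] = (1361/π) × 0.852671 = 369.39 W/m².
Ratio Q̄_A / Q̄_B = 423.68 / 369.39 = 1.147.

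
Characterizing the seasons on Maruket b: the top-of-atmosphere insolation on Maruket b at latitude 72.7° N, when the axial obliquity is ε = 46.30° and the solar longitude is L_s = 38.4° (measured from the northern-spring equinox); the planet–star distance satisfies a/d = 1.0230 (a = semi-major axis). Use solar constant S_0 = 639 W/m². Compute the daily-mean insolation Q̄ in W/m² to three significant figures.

Solar declination: sin δ = sin ε · sin L_s = sin 46.30° × sin 38.4° = 0.44907, so δ = +26.684°.
cos h₀ = −tan(+72.7°) tan(+26.684°) = -1.6137 ≤ −1 ⇒ polar day, h₀ = π.
Bracket: h₀ sin ϕ sin δ + cos ϕ cos δ sin h₀ = 3.1416×0.95476×0.44907 + 0.29737×0.89350×0.00000 = 1.346974 + 0.000000 = 1.346974.
Inverse-square distance factor (a/d)² = 1.0230² = 1.046529.
Q̄ = (S_0/π) × 1.046529 × [bracket] = (639/π) × 1.046529 × 1.346974 = 286.7 W/m².

Q̄ ≈ 287 W/m²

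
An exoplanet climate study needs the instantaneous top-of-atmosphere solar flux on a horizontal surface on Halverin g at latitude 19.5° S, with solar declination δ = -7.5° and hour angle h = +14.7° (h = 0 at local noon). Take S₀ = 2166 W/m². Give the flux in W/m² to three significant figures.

2.05e+03 W/m²

cos θ_z = sin φ sin δ + cos φ cos δ cos h = 0.043571 + 0.903986 = 0.947557.
Flux = S₀ · cos θ_z = 2166 × 0.947557 = 2052 W/m².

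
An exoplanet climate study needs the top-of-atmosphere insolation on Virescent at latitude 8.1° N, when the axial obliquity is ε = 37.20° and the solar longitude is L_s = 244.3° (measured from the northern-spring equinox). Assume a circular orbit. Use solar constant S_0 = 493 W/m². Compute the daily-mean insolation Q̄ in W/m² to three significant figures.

Q̄ ≈ 112 W/m²

Solar declination: sin δ = sin ε · sin L_s = sin 37.20° × sin 244.3° = -0.54479, so δ = -33.010°.
cos h₀ = −tan(+8.1°) tan(-33.010°) = 0.0925, h₀ = 1.4782 rad.
Bracket: h₀ sin ϕ sin δ + cos ϕ cos δ sin h₀ = 1.4782×0.14090×-0.54479 + 0.99002×0.83857×0.99572 = -0.113468 + 0.826648 = 0.713180.
Q̄ = (S_0/π) × [bracket] = (493/π) × 0.713180 = 111.9 W/m².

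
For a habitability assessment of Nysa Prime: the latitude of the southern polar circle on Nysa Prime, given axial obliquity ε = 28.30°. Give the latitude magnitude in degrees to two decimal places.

61.70°

The polar circle is the lowest latitude that experiences at least one full rotation of continuous darkness at the northern-summer solstice; it lies at |φ| = 90° − ε = 90° − 28.30° = 61.70°.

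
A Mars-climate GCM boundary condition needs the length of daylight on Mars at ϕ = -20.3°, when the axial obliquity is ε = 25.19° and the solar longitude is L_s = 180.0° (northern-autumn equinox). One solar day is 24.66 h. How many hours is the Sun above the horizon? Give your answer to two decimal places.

Solar declination: sin δ = sin ε · sin L_s = sin 25.19° × sin 180.0° = 0.00000, so δ = +0.000°.
cos h₀ = −tan ϕ · tan δ = −tan(-20.3°) × tan(+0.000°) = 0.0000, so h₀ = 1.5708 rad = 90.00°.
Daylight = 2h₀/(2π) × 24.66 h = (1.5708/π) × 24.66 = 12.33 h.

12.33 h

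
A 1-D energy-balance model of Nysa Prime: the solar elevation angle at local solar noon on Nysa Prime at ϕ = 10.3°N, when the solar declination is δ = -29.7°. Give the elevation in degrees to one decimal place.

50.0°

At local noon the hour angle is zero, so the zenith angle equals |ϕ − δ| = |+10.3° − (-29.700°)| = 40.000°.
Elevation = 90° − 40.000° = 50.0°.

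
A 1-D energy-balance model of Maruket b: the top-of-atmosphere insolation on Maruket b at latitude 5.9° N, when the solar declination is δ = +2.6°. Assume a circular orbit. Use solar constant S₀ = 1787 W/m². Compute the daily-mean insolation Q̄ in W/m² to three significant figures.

Q̄ ≈ 569 W/m²

cos H₀ = −tan(+5.9°) tan(+2.600°) = -0.0047, H₀ = 1.5755 rad.
Bracket: H₀ sin φ sin δ + cos φ cos δ sin H₀ = 1.5755×0.10279×0.04536 + 0.99470×0.99897×0.99999 = 0.007346 + 0.993666 = 1.001012.
Q̄ = (S₀/π) × [bracket] = (1787/π) × 1.001012 = 569.4 W/m².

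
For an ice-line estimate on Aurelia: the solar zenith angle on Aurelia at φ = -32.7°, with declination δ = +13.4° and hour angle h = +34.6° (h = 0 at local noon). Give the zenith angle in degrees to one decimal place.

θ_z = 56.7°

cos θ_z = sin φ sin δ + cos φ cos δ cos h = -0.125200 + 0.673821 = 0.548621.
θ_z = arccos(0.548621) = 56.7°.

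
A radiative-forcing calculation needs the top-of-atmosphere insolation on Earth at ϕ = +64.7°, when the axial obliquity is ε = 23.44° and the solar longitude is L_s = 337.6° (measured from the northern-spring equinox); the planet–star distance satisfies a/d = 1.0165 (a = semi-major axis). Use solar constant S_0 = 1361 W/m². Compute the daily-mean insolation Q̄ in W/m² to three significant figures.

Q̄ ≈ 103 W/m²

Solar declination: sin δ = sin ε · sin L_s = sin 23.44° × sin 337.6° = -0.15159, so δ = -8.719°.
cos h₀ = −tan(+64.7°) tan(-8.719°) = 0.3244, h₀ = 1.2404 rad.
Bracket: h₀ sin ϕ sin δ + cos ϕ cos δ sin h₀ = 1.2404×0.90408×-0.15159 + 0.42736×0.98844×0.94591 = -0.169996 + 0.399571 = 0.229575.
Inverse-square distance factor (a/d)² = 1.0165² = 1.033272.
Q̄ = (S_0/π) × 1.033272 × [bracket] = (1361/π) × 1.033272 × 0.229575 = 102.8 W/m².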